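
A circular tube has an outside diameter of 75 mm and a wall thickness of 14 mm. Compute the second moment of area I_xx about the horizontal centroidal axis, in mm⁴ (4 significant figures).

I_xx ≈ 1.314 × 10⁶ mm⁴

Break the section into simple shapes (no overlaps), measuring from the bottom-left corner of the bounding box.
Outer circle: ⌀75, A = 4417.86 mm², y = 37.5 mm, Ī = 1 553 156 mm⁴.
Bore (subtracted): ⌀47, A = 1734.94 mm², y = 37.5 mm, Ī = 239 531 mm⁴.
By symmetry the centroid is at mid-height, ȳ = 37.5 mm.
All pieces are centred on the horizontal centroidal axis, so I = ΣĪ (holes subtracted) = 1 313 625 mm⁴.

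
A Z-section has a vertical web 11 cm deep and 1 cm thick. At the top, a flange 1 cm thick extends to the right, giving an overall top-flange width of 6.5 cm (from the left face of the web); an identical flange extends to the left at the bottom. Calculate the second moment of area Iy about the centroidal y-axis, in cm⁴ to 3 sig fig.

Iy ≈ 145 cm⁴

Decompose the section into non-overlapping parts with the origin at the bottom-left of its bounding rectangle.
Web: 1 × 11, A = 11 cm², x = 6 cm, Ī = 0.91667 cm⁴.
Top flange (beyond web): 5.5 × 1, A = 5.5 cm², x = 9.25 cm, Ī = 13.865 cm⁴.
Bottom flange (beyond web): 5.5 × 1, A = 5.5 cm², x = 2.75 cm, Ī = 13.865 cm⁴.
Centroid: x̄ = ΣA·x / ΣA = 6 cm.
Transfer each piece to the centroidal y-axis using Ī + A·d² with d = x − 6:
  web: d = 0 cm → contributes +0.91667 cm⁴
  top flange (beyond web): d = 3.25 cm → contributes +71.958 cm⁴
  bottom flange (beyond web): d = -3.25 cm → contributes +71.958 cm⁴
Total I = 144.83 cm⁴.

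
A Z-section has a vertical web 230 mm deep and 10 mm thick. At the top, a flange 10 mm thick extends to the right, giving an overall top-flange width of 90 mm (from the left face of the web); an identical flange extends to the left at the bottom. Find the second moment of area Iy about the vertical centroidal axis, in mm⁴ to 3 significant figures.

Split into non-overlapping primitives; take the origin at the lower-left of the bounding box.
Web: 10 × 230, A = 2 300 mm², x = 85 mm, Ī = 19 167 mm⁴.
Top flange (beyond web): 80 × 10, A = 800 mm², x = 130 mm, Ī = 426 667 mm⁴.
Bottom flange (beyond web): 80 × 10, A = 800 mm², x = 40 mm, Ī = 426 667 mm⁴.
Centroid: x̄ = ΣA·x / ΣA = 85 mm.
Transfer each piece to the vertical centroidal axis using Ī + A·d² with d = x − 85:
  web: d = 0 mm → contributes +19 167 mm⁴
  top flange (beyond web): d = 45 mm → contributes +2 046 667 mm⁴
  bottom flange (beyond web): d = -45 mm → contributes +2 046 667 mm⁴
Total I = 4 112 500 mm⁴.

Iy ≈ 4.11 × 10⁶ mm⁴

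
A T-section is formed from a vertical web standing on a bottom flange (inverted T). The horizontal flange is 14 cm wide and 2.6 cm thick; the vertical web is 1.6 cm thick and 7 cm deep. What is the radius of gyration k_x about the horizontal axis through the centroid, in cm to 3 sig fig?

Decompose the section into non-overlapping parts with the origin at the bottom-left of its bounding rectangle.
Flange: 14 × 2.6, A = 36.4 cm², y = 1.3 cm, Ī = 20.505 cm⁴.
Web: 1.6 × 7, A = 11.2 cm², y = 6.1 cm, Ī = 45.733 cm⁴.
Centroid: ȳ = ΣA·y / ΣA = 2.4294 cm.
Transfer each piece to the horizontal axis through the centroid using Ī + A·d² with d = y − 2.4294:
  flange: d = -1.1294 cm → contributes +66.936 cm⁴
  web: d = 3.6706 cm → contributes +196.63 cm⁴
Total I = 263.57 cm⁴.
Radius of gyration: k = √(I/A) = √(263.57 / 47.6) = 2.3531 cm.

k_x ≈ 2.35 cm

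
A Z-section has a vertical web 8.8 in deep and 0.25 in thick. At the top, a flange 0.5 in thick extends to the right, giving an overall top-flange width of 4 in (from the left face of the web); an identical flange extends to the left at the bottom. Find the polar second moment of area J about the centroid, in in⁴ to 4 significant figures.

Decompose the section into non-overlapping parts with the origin at the bottom-left of its bounding rectangle.
Web: 0.25 × 8.8, A = 2.2 in², y = 4.4 in, Ī = 14.1973 in⁴.
Top flange (beyond web): 3.75 × 0.5, A = 1.875 in², y = 8.55 in, Ī = 0.0390625 in⁴.
Bottom flange (beyond web): 3.75 × 0.5, A = 1.875 in², y = 0.25 in, Ī = 0.0390625 in⁴.
Centroid: ȳ = ΣA·y / ΣA = 4.4 in.
Transfer each piece to the centroidal x-axis using Ī + A·d² with d = y − 4.4:
  web: d = 0 in → contributes +14.1973 in⁴
  top flange (beyond web): d = 4.15 in → contributes +32.3313 in⁴
  bottom flange (beyond web): d = -4.15 in → contributes +32.3313 in⁴
Total I = 78.8598 in⁴.
For the y-axis: x̄ = 3.875 in.
Repeating about the centroidal y-axis gives I_y = 19.406 in⁴.
Polar second moment: J = I_x + I_y = 98.2658 in⁴.

J ≈ 98.27 in⁴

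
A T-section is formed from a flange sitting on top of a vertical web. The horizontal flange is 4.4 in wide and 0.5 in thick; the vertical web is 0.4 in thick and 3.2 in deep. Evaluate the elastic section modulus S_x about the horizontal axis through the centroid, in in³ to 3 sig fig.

S_x ≈ 1.41 in³

Decompose the section into non-overlapping parts with the origin at the bottom-left of its bounding rectangle.
Flange: 4.4 × 0.5, A = 2.2 in², y = 3.45 in, Ī = 0.045833 in⁴.
Web: 0.4 × 3.2, A = 1.28 in², y = 1.6 in, Ī = 1.0923 in⁴.
Centroid: ȳ = ΣA·y / ΣA = 2.7695 in.
Transfer each piece to the horizontal axis through the centroid using Ī + A·d² with d = y − 2.7695:
  flange: d = 0.68046 in → contributes +1.0645 in⁴
  web: d = -1.1695 in → contributes +2.8431 in⁴
Total I = 3.9076 in⁴.
Extreme fibre distance c = 2.7695 in; S = I/c = 1.4109 in³.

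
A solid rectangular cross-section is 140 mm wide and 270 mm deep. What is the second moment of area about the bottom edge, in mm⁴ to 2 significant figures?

I_base ≈ 9.2 × 10⁸ mm⁴

The section: 140 × 270, A = 37 800 mm², y = 135 mm, Ī = 229 635 000 mm⁴.
Transfer it to a horizontal axis along the bottom face using Ī + A·d² with d = y − 0:
  the section: d = 135 mm → contributes +918 540 000 mm⁴
Total I = 918 540 000 mm⁴.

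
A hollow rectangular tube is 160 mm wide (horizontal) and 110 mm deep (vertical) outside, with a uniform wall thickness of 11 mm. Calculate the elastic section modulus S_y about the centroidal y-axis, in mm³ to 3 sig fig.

Split into non-overlapping primitives; take the origin at the lower-left of the bounding box.
Outer rectangle: 160 × 110, A = 17 600 mm², x = 80 mm, Ī = 37 546 667 mm⁴.
Inner void (subtracted): 138 × 88, A = 12 144 mm², x = 80 mm, Ī = 19 272 528 mm⁴.
By symmetry the centroid is at mid-width, x̄ = 80 mm.
All pieces are centred on the centroidal y-axis, so I = ΣĪ (holes subtracted) = 18 274 139 mm⁴.
Extreme fibre distance c = 80 mm; S = I/c = 228 427 mm³.

S_y ≈ 2.28 × 10⁵ mm³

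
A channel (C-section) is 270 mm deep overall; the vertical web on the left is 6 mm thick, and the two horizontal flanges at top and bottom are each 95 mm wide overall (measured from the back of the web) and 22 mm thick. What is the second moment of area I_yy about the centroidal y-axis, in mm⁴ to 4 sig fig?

Decompose the section into non-overlapping parts with the origin at the bottom-left of its bounding rectangle.
Web: 6 × 270, A = 1 620 mm², x = 3 mm, Ī = 4 860 mm⁴.
Top flange (beyond web): 89 × 22, A = 1 958 mm², x = 50.5 mm, Ī = 1 292 443 mm⁴.
Bottom flange (beyond web): 89 × 22, A = 1 958 mm², x = 50.5 mm, Ī = 1 292 443 mm⁴.
Centroid: x̄ = ΣA·x / ΣA = 36.6001 mm.
Transfer each piece to the centroidal y-axis using Ī + A·d² with d = x − 36.6001:
  web: d = -33.6001 mm → contributes +1 833 783 mm⁴
  top flange (beyond web): d = 13.8999 mm → contributes +1 670 744 mm⁴
  bottom flange (beyond web): d = 13.8999 mm → contributes +1 670 744 mm⁴
Total I = 5 175 272 mm⁴.

I_yy ≈ 5.175 × 10⁶ mm⁴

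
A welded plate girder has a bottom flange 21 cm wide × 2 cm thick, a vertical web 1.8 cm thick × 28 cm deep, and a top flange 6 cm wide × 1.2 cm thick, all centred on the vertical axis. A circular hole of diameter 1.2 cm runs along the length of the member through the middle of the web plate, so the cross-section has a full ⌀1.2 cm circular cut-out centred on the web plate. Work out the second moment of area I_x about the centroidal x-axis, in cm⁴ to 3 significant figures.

I_x ≈ 1.15 × 10⁴ cm⁴

Split into non-overlapping primitives; take the origin at the lower-left of the bounding box.
Bottom plate: 21 × 2, A = 42 cm², y = 1 cm, Ī = 14 cm⁴.
Web plate: 1.8 × 28, A = 50.4 cm², y = 16 cm, Ī = 3292.8 cm⁴.
Top plate: 6 × 1.2, A = 7.2 cm², y = 30.6 cm, Ī = 0.864 cm⁴.
Hole (subtracted): ⌀1.2, A = 1.131 cm², y = 16 cm, Ī = 0.10179 cm⁴.
Centroid: ȳ = ΣA·y / ΣA = 10.67 cm.
Transfer each piece to the centroidal x-axis using Ī + A·d² with d = y − 10.67:
  bottom plate: d = -9.6696 cm → contributes +3 941 cm⁴
  web plate: d = 5.3304 cm → contributes +4724.8 cm⁴
  top plate: d = 19.93 cm → contributes +2860.9 cm⁴
  hole: d = 5.3304 cm → contributes −32.236 cm⁴
Total I = 11 494 cm⁴.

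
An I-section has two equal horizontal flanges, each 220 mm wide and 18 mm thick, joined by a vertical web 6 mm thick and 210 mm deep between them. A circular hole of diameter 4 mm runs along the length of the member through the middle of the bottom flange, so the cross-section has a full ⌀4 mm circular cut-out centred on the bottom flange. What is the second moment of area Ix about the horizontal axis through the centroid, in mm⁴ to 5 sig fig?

Ix ≈ 1.0761 × 10⁸ mm⁴

Split into non-overlapping primitives; take the origin at the lower-left of the bounding box.
Bottom flange: 220 × 18, A = 3 960 mm², y = 9 mm, Ī = 106 920 mm⁴.
Web: 6 × 210, A = 1 260 mm², y = 123 mm, Ī = 4 630 500 mm⁴.
Top flange: 220 × 18, A = 3 960 mm², y = 237 mm, Ī = 106 920 mm⁴.
Hole (subtracted): ⌀4, A = 12.56637 mm², y = 9 mm, Ī = 12.56637 mm⁴.
Centroid: ȳ = ΣA·y / ΣA = 123.1563 mm.
Transfer each piece to the horizontal axis through the centroid using Ī + A·d² with d = y − 123.1563:
  bottom flange: d = -114.1563 mm → contributes +51 712 267 mm⁴
  web: d = -0.1562669 mm → contributes +4 630 531 mm⁴
  top flange: d = 113.8437 mm → contributes +51 430 086 mm⁴
  hole: d = -114.1563 mm → contributes −163773.2 mm⁴
Total I = 107 609 111 mm⁴.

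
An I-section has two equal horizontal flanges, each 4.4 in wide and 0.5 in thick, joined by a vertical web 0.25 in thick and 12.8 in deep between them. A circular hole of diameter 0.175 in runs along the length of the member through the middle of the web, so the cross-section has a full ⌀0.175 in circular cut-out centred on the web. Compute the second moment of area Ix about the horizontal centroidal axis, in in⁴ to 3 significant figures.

Ix ≈ 238 in⁴

Break the section into simple shapes (no overlaps), measuring from the bottom-left corner of the bounding box.
Bottom flange: 4.4 × 0.5, A = 2.2 in², y = 0.25 in, Ī = 0.045833 in⁴.
Web: 0.25 × 12.8, A = 3.2 in², y = 6.9 in, Ī = 43.691 in⁴.
Top flange: 4.4 × 0.5, A = 2.2 in², y = 13.55 in, Ī = 0.045833 in⁴.
Hole (subtracted): ⌀0.175, A = 0.024053 in², y = 6.9 in, Ī = 0.000046039 in⁴.
By symmetry the centroid is at mid-height, ȳ = 6.9 in.
Transfer each piece to the horizontal centroidal axis using Ī + A·d² with d = y − 6.9:
  bottom flange: d = -6.65 in → contributes +97.335 in⁴
  web: d = 0 in → contributes +43.691 in⁴
  top flange: d = 6.65 in → contributes +97.335 in⁴
  hole: d = 0 in → contributes −0.000046039 in⁴
Total I = 238.36 in⁴.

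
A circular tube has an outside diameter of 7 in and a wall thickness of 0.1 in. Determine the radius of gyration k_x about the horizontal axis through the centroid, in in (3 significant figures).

k_x ≈ 2.44 in

Split into non-overlapping primitives; take the origin at the lower-left of the bounding box.
Outer circle: ⌀7, A = 38.485 in², y = 3.5 in, Ī = 117.86 in⁴.
Bore (subtracted): ⌀6.8, A = 36.317 in², y = 3.5 in, Ī = 104.96 in⁴.
By symmetry the centroid is at mid-height, ȳ = 3.5 in.
All pieces are centred on the horizontal axis through the centroid, so I = ΣĪ (holes subtracted) = 12.903 in⁴.
Radius of gyration: k = √(I/A) = √(12.903 / 2.1677) = 2.4398 in.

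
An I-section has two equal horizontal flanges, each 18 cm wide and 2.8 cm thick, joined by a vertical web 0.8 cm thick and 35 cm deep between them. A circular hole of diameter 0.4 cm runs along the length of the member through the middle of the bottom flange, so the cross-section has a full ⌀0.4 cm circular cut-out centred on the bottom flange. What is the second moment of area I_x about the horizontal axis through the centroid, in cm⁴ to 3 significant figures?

I_x ≈ 3.89 × 10⁴ cm⁴

Treat the section as a set of non-overlapping primitives; coordinates are from the bounding-box lower-left.
Bottom flange: 18 × 2.8, A = 50.4 cm², y = 1.4 cm, Ī = 32.928 cm⁴.
Web: 0.8 × 35, A = 28 cm², y = 20.3 cm, Ī = 2858.3 cm⁴.
Top flange: 18 × 2.8, A = 50.4 cm², y = 39.2 cm, Ī = 32.928 cm⁴.
Hole (subtracted): ⌀0.4, A = 0.12566 cm², y = 1.4 cm, Ī = 0.0012566 cm⁴.
Centroid: ȳ = ΣA·y / ΣA = 20.318 cm.
Transfer each piece to the horizontal axis through the centroid using Ī + A·d² with d = y − 20.318:
  bottom flange: d = -18.918 cm → contributes +18 071 cm⁴
  web: d = -0.018458 cm → contributes +2858.3 cm⁴
  top flange: d = 18.882 cm → contributes +18 001 cm⁴
  hole: d = -18.918 cm → contributes −44.977 cm⁴
Total I = 38 886 cm⁴.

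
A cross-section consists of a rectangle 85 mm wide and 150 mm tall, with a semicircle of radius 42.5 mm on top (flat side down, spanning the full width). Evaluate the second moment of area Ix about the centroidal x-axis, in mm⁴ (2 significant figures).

Ix ≈ 4.4 × 10⁷ mm⁴

Split into non-overlapping primitives; take the origin at the lower-left of the bounding box.
Rectangular body: 85 × 150, A = 12 750 mm², y = 75 mm, Ī = 23 906 250 mm⁴.
Semicircular cap: semicircle r = 42.5, A = 2 837 mm², y = 168 mm, Ī = 358 086 mm⁴.
Centroid: ȳ = ΣA·y / ΣA = 91.94 mm.
Transfer each piece to the centroidal x-axis using Ī + A·d² with d = y − 91.94:
  rectangular body: d = -16.94 mm → contributes +27 562 899 mm⁴
  semicircular cap: d = 76.1 mm → contributes +16 790 285 mm⁴
Total I = 44 353 184 mm⁴.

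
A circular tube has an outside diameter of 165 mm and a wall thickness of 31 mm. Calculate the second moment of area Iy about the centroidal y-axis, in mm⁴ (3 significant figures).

Decompose the section into non-overlapping parts with the origin at the bottom-left of its bounding rectangle.
Outer circle: ⌀165, A = 21 382 mm², x = 82.5 mm, Ī = 36 383 601 mm⁴.
Bore (subtracted): ⌀103, A = 8332.3 mm², x = 82.5 mm, Ī = 5 524 828 mm⁴.
By symmetry the centroid is at mid-width, x̄ = 82.5 mm.
All pieces are centred on the centroidal y-axis, so I = ΣĪ (holes subtracted) = 30 858 772 mm⁴.

Iy ≈ 3.09 × 10⁷ mm⁴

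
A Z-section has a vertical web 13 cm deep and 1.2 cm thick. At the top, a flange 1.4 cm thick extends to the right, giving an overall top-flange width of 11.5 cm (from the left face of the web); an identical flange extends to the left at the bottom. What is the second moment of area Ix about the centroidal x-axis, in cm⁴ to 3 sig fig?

Ix ≈ 1190 cm⁴

Treat the section as a set of non-overlapping primitives; coordinates are from the bounding-box lower-left.
Web: 1.2 × 13, A = 15.6 cm², y = 6.5 cm, Ī = 219.7 cm⁴.
Top flange (beyond web): 10.3 × 1.4, A = 14.42 cm², y = 12.3 cm, Ī = 2.3553 cm⁴.
Bottom flange (beyond web): 10.3 × 1.4, A = 14.42 cm², y = 0.7 cm, Ī = 2.3553 cm⁴.
Centroid: ȳ = ΣA·y / ΣA = 6.5 cm.
Transfer each piece to the centroidal x-axis using Ī + A·d² with d = y − 6.5:
  web: d = 0 cm → contributes +219.7 cm⁴
  top flange (beyond web): d = 5.8 cm → contributes +487.44 cm⁴
  bottom flange (beyond web): d = -5.8 cm → contributes +487.44 cm⁴
Total I = 1194.6 cm⁴.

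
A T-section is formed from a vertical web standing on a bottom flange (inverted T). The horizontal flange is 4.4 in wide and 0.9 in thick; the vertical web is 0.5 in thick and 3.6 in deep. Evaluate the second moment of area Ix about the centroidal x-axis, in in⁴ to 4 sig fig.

Ix ≈ 8.476 in⁴

Decompose the section into non-overlapping parts with the origin at the bottom-left of its bounding rectangle.
Flange: 4.4 × 0.9, A = 3.96 in², y = 0.45 in, Ī = 0.2673 in⁴.
Web: 0.5 × 3.6, A = 1.8 in², y = 2.7 in, Ī = 1.944 in⁴.
Centroid: ȳ = ΣA·y / ΣA = 1.15313 in.
Transfer each piece to the centroidal x-axis using Ī + A·d² with d = y − 1.15313:
  flange: d = -0.703125 in → contributes +2.22506 in⁴
  web: d = 1.54688 in → contributes +6.25108 in⁴
Total I = 8.47614 in⁴.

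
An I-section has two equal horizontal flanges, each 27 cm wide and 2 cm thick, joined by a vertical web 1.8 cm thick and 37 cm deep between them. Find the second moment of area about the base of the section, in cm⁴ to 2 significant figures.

I_base ≈ 1.2 × 10⁵ cm⁴

Split into non-overlapping primitives; take the origin at the lower-left of the bounding box.
Bottom flange: 27 × 2, A = 54 cm², y = 1 cm, Ī = 18 cm⁴.
Web: 1.8 × 37, A = 66.6 cm², y = 20.5 cm, Ī = 7 598 cm⁴.
Top flange: 27 × 2, A = 54 cm², y = 40 cm, Ī = 18 cm⁴.
Transfer each piece to a horizontal axis along the bottom face using Ī + A·d² with d = y − 0:
  bottom flange: d = 1 cm → contributes +72 cm⁴
  web: d = 20.5 cm → contributes +35 587 cm⁴
  top flange: d = 40 cm → contributes +86 418 cm⁴
Total I = 122 077 cm⁴.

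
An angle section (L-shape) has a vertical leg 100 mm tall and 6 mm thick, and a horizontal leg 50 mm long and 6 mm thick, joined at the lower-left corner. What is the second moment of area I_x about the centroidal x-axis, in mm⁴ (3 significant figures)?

Break the section into simple shapes (no overlaps), measuring from the bottom-left corner of the bounding box.
Vertical leg: 6 × 100, A = 600 mm², y = 50 mm, Ī = 500 000 mm⁴.
Horizontal leg (remainder): 44 × 6, A = 264 mm², y = 3 mm, Ī = 792 mm⁴.
Centroid: ȳ = ΣA·y / ΣA = 35.639 mm.
Transfer each piece to the centroidal x-axis using Ī + A·d² with d = y − 35.639:
  vertical leg: d = 14.361 mm → contributes +623 745 mm⁴
  horizontal leg (remainder): d = -32.639 mm → contributes +282 030 mm⁴
Total I = 905 775 mm⁴.

I_x ≈ 9.06 × 10⁵ mm⁴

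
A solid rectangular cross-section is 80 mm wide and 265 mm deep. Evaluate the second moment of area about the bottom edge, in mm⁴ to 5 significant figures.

I_base ≈ 4.9626 × 10⁸ mm⁴

The section: 80 × 265, A = 21 200 mm², y = 132.5 mm, Ī = 124 064 167 mm⁴.
Transfer it to the base of the section using Ī + A·d² with d = y − 0:
  the section: d = 132.5 mm → contributes +496 256 667 mm⁴
Total I = 496 256 667 mm⁴.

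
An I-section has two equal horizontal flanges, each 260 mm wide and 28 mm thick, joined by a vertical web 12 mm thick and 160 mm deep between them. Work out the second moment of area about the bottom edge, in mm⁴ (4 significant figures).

Decompose the section into non-overlapping parts with the origin at the bottom-left of its bounding rectangle.
Bottom flange: 260 × 28, A = 7 280 mm², y = 14 mm, Ī = 475 627 mm⁴.
Web: 12 × 160, A = 1 920 mm², y = 108 mm, Ī = 4 096 000 mm⁴.
Top flange: 260 × 28, A = 7 280 mm², y = 202 mm, Ī = 475 627 mm⁴.
Transfer each piece to the bottom edge using Ī + A·d² with d = y − 0:
  bottom flange: d = 14 mm → contributes +1 902 507 mm⁴
  web: d = 108 mm → contributes +26 490 880 mm⁴
  top flange: d = 202 mm → contributes +297 528 747 mm⁴
Total I = 325 922 133 mm⁴.

I_base ≈ 3.259 × 10⁸ mm⁴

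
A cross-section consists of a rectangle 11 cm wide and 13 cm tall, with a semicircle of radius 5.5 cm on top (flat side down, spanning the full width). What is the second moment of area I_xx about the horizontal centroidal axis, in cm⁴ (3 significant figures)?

Split into non-overlapping primitives; take the origin at the lower-left of the bounding box.
Rectangular body: 11 × 13, A = 143 cm², y = 6.5 cm, Ī = 2013.9 cm⁴.
Semicircular cap: semicircle r = 5.5, A = 47.517 cm², y = 15.334 cm, Ī = 100.43 cm⁴.
Centroid: ȳ = ΣA·y / ΣA = 8.7033 cm.
Transfer each piece to the horizontal centroidal axis using Ī + A·d² with d = y − 8.7033:
  rectangular body: d = -2.2033 cm → contributes +2708.1 cm⁴
  semicircular cap: d = 6.6309 cm → contributes +2189.7 cm⁴
Total I = 4897.8 cm⁴.

I_xx ≈ 4900 cm⁴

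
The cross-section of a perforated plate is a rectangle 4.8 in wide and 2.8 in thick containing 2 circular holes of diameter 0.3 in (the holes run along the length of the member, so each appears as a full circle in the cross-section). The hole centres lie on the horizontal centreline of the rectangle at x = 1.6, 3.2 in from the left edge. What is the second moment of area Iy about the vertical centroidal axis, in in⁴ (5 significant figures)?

Iy ≈ 25.714 in⁴

Treat the section as a set of non-overlapping primitives; coordinates are from the bounding-box lower-left.
Plate: 4.8 × 2.8, A = 13.44 in², x = 2.4 in, Ī = 25.8048 in⁴.
Hole 1 (subtracted): ⌀0.3, A = 0.07068583 in², x = 1.6 in, Ī = 0.0003976078 in⁴.
Hole 2 (subtracted): ⌀0.3, A = 0.07068583 in², x = 3.2 in, Ī = 0.0003976078 in⁴.
By symmetry the centroid is at mid-width, x̄ = 2.4 in.
Transfer each piece to the vertical centroidal axis using Ī + A·d² with d = x − 2.4:
  plate: d = 0 in → contributes +25.8048 in⁴
  hole 1: d = -0.8 in → contributes −0.04563654 in⁴
  hole 2: d = 0.8 in → contributes −0.04563654 in⁴
Total I = 25.71353 in⁴.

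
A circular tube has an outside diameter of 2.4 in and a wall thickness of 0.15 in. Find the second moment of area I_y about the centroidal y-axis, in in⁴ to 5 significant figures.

I_y ≈ 0.67395 in⁴

Decompose the section into non-overlapping parts with the origin at the bottom-left of its bounding rectangle.
Outer circle: ⌀2.4, A = 4.523893 in², x = 1.2 in, Ī = 1.628602 in⁴.
Bore (subtracted): ⌀2.1, A = 3.463606 in², x = 1.2 in, Ī = 0.9546564 in⁴.
By symmetry the centroid is at mid-width, x̄ = 1.2 in.
All pieces are centred on the centroidal y-axis, so I = ΣĪ (holes subtracted) = 0.6739453 in⁴.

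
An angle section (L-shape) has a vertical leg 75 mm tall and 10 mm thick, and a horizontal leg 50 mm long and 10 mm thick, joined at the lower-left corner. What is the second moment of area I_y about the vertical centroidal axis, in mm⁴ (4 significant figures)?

Break the section into simple shapes (no overlaps), measuring from the bottom-left corner of the bounding box.
Vertical leg: 10 × 75, A = 750 mm², x = 5 mm, Ī = 6 250 mm⁴.
Horizontal leg (remainder): 40 × 10, A = 400 mm², x = 30 mm, Ī = 53333.3 mm⁴.
Centroid: x̄ = ΣA·x / ΣA = 13.6957 mm.
Transfer each piece to the vertical centroidal axis using Ī + A·d² with d = x − 13.6957:
  vertical leg: d = -8.69565 mm → contributes +62960.8 mm⁴
  horizontal leg (remainder): d = 16.3043 mm → contributes +159 666 mm⁴
Total I = 222 627 mm⁴.

I_y ≈ 2.226 × 10⁵ mm⁴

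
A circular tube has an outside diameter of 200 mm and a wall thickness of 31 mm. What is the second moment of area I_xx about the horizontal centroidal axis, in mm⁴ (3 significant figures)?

I_xx ≈ 6.07 × 10⁷ mm⁴

Treat the section as a set of non-overlapping primitives; coordinates are from the bounding-box lower-left.
Outer circle: ⌀200, A = 31 416 mm², y = 100 mm, Ī = 78 539 816 mm⁴.
Bore (subtracted): ⌀138, A = 14 957 mm², y = 100 mm, Ī = 17 802 715 mm⁴.
By symmetry the centroid is at mid-height, ȳ = 100 mm.
All pieces are centred on the horizontal centroidal axis, so I = ΣĪ (holes subtracted) = 60 737 101 mm⁴.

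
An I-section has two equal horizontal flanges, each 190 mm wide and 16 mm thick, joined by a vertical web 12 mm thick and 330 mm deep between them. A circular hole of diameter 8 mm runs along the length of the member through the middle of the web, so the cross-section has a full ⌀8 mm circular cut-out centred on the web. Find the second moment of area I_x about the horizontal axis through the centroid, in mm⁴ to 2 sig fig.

Decompose the section into non-overlapping parts with the origin at the bottom-left of its bounding rectangle.
Bottom flange: 190 × 16, A = 3 040 mm², y = 8 mm, Ī = 64 853 mm⁴.
Web: 12 × 330, A = 3 960 mm², y = 181 mm, Ī = 35 937 000 mm⁴.
Top flange: 190 × 16, A = 3 040 mm², y = 354 mm, Ī = 64 853 mm⁴.
Hole (subtracted): ⌀8, A = 50.27 mm², y = 181 mm, Ī = 201.1 mm⁴.
By symmetry the centroid is at mid-height, ȳ = 181 mm.
Transfer each piece to the horizontal axis through the centroid using Ī + A·d² with d = y − 181:
  bottom flange: d = -173 mm → contributes +91 049 013 mm⁴
  web: d = 0 mm → contributes +35 937 000 mm⁴
  top flange: d = 173 mm → contributes +91 049 013 mm⁴
  hole: d = 0 mm → contributes −201.1 mm⁴
Total I = 218 034 826 mm⁴.

I_x ≈ 2.2 × 10⁸ mm⁴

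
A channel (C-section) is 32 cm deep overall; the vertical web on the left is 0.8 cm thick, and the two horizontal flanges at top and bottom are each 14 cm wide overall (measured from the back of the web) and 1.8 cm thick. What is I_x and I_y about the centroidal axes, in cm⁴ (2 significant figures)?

I_x ≈ 1.3 × 10⁴ cm⁴, I_y ≈ 1500 cm⁴

Break the section into simple shapes (no overlaps), measuring from the bottom-left corner of the bounding box.
Web: 0.8 × 32, A = 25.6 cm², y = 16 cm, Ī = 2 185 cm⁴.
Top flange (beyond web): 13.2 × 1.8, A = 23.76 cm², y = 31.1 cm, Ī = 6.415 cm⁴.
Bottom flange (beyond web): 13.2 × 1.8, A = 23.76 cm², y = 0.9 cm, Ī = 6.415 cm⁴.
By symmetry the centroid is at mid-height, ȳ = 16 cm.
Transfer each piece to the centroidal x-axis using Ī + A·d² with d = y − 16:
  web: d = 0 cm → contributes +2 185 cm⁴
  top flange (beyond web): d = 15.1 cm → contributes +5 424 cm⁴
  bottom flange (beyond web): d = -15.1 cm → contributes +5 424 cm⁴
Total I = 13 032 cm⁴.
For the y-axis: x̄ = 4.949 cm.
Repeating about the centroidal y-axis gives I_y = 1 507 cm⁴.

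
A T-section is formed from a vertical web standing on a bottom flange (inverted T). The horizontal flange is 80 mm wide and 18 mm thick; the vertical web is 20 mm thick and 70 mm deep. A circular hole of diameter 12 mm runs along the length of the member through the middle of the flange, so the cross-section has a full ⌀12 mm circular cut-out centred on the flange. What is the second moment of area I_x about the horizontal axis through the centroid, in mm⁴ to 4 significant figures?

Decompose the section into non-overlapping parts with the origin at the bottom-left of its bounding rectangle.
Flange: 80 × 18, A = 1 440 mm², y = 9 mm, Ī = 38 880 mm⁴.
Web: 20 × 70, A = 1 400 mm², y = 53 mm, Ī = 571 667 mm⁴.
Hole (subtracted): ⌀12, A = 113.097 mm², y = 9 mm, Ī = 1017.88 mm⁴.
Centroid: ȳ = ΣA·y / ΣA = 31.5897 mm.
Transfer each piece to the horizontal axis through the centroid using Ī + A·d² with d = y − 31.5897:
  flange: d = -22.5897 mm → contributes +773 706 mm⁴
  web: d = 21.4103 mm → contributes +1 213 426 mm⁴
  hole: d = -22.5897 mm → contributes −58 731 mm⁴
Total I = 1 928 401 mm⁴.

I_x ≈ 1.928 × 10⁶ mm⁴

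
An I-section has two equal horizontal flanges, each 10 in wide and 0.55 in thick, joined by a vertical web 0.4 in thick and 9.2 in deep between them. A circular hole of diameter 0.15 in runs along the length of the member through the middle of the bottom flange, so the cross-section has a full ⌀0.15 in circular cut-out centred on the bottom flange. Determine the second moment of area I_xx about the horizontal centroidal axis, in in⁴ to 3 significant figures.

I_xx ≈ 287 in⁴

Break the section into simple shapes (no overlaps), measuring from the bottom-left corner of the bounding box.
Bottom flange: 10 × 0.55, A = 5.5 in², y = 0.275 in, Ī = 0.13865 in⁴.
Web: 0.4 × 9.2, A = 3.68 in², y = 5.15 in, Ī = 25.956 in⁴.
Top flange: 10 × 0.55, A = 5.5 in², y = 10.025 in, Ī = 0.13865 in⁴.
Hole (subtracted): ⌀0.15, A = 0.017671 in², y = 0.275 in, Ī = 0.00002485 in⁴.
Centroid: ȳ = ΣA·y / ΣA = 5.1559 in.
Transfer each piece to the horizontal centroidal axis using Ī + A·d² with d = y − 5.1559:
  bottom flange: d = -4.8809 in → contributes +131.16 in⁴
  web: d = -0.0058755 in → contributes +25.956 in⁴
  top flange: d = 4.8691 in → contributes +130.53 in⁴
  hole: d = -4.8809 in → contributes −0.42101 in⁴
Total I = 287.23 in⁴.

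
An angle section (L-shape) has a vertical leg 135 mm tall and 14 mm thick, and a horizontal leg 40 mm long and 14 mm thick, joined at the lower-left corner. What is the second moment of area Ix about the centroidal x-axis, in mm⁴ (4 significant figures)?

Ix ≈ 3.994 × 10⁶ mm⁴

Decompose the section into non-overlapping parts with the origin at the bottom-left of its bounding rectangle.
Vertical leg: 14 × 135, A = 1 890 mm², y = 67.5 mm, Ī = 2 870 438 mm⁴.
Horizontal leg (remainder): 26 × 14, A = 364 mm², y = 7 mm, Ī = 5945.33 mm⁴.
Centroid: ȳ = ΣA·y / ΣA = 57.7298 mm.
Transfer each piece to the centroidal x-axis using Ī + A·d² with d = y − 57.7298:
  vertical leg: d = 9.77019 mm → contributes +3 050 850 mm⁴
  horizontal leg (remainder): d = -50.7298 mm → contributes +942 704 mm⁴
Total I = 3 993 555 mm⁴.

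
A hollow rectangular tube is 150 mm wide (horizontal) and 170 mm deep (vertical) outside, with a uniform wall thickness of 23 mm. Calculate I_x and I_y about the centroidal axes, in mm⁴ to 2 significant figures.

Break the section into simple shapes (no overlaps), measuring from the bottom-left corner of the bounding box.
Outer rectangle: 150 × 170, A = 25 500 mm², y = 85 mm, Ī = 61 412 500 mm⁴.
Inner void (subtracted): 104 × 124, A = 12 896 mm², y = 85 mm, Ī = 16 524 075 mm⁴.
By symmetry the centroid is at mid-height, ȳ = 85 mm.
All pieces are centred on the centroidal x-axis, so I = ΣĪ (holes subtracted) = 44 888 425 mm⁴.
Repeating about the centroidal y-axis gives I_y = 36 188 905 mm⁴.

I_x ≈ 4.5 × 10⁷ mm⁴, I_y ≈ 3.6 × 10⁷ mm⁴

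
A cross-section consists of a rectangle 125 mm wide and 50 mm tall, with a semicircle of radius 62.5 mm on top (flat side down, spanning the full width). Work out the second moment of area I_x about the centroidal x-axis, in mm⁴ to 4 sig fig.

I_x ≈ 1.120 × 10⁷ mm⁴

Treat the section as a set of non-overlapping primitives; coordinates are from the bounding-box lower-left.
Rectangular body: 125 × 50, A = 6 250 mm², y = 25 mm, Ī = 1 302 083 mm⁴.
Semicircular cap: semicircle r = 62.5, A = 6135.92 mm², y = 76.5258 mm, Ī = 1 674 758 mm⁴.
Centroid: ȳ = ΣA·y / ΣA = 50.5256 mm.
Transfer each piece to the centroidal x-axis using Ī + A·d² with d = y − 50.5256:
  rectangular body: d = -25.5256 mm → contributes +5 374 320 mm⁴
  semicircular cap: d = 26.0002 mm → contributes +5 822 704 mm⁴
Total I = 11 197 024 mm⁴.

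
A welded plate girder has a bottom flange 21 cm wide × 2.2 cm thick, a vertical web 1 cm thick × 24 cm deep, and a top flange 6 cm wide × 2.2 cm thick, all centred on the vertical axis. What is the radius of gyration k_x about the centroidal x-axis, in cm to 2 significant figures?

Break the section into simple shapes (no overlaps), measuring from the bottom-left corner of the bounding box.
Bottom plate: 21 × 2.2, A = 46.2 cm², y = 1.1 cm, Ī = 18.63 cm⁴.
Web plate: 1 × 24, A = 24 cm², y = 14.2 cm, Ī = 1 152 cm⁴.
Top plate: 6 × 2.2, A = 13.2 cm², y = 27.3 cm, Ī = 5.324 cm⁴.
Centroid: ȳ = ΣA·y / ΣA = 9.017 cm.
Transfer each piece to the centroidal x-axis using Ī + A·d² with d = y − 9.017:
  bottom plate: d = -7.917 cm → contributes +2 914 cm⁴
  web plate: d = 5.183 cm → contributes +1 797 cm⁴
  top plate: d = 18.28 cm → contributes +4 418 cm⁴
Total I = 9 129 cm⁴.
Radius of gyration: k = √(I/A) = √(9 129 / 83.4) = 10.46 cm.

k_x ≈ 10 cm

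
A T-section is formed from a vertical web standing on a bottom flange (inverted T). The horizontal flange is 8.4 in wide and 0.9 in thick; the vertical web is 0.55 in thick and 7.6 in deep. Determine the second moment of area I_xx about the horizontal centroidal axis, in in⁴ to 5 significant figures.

I_xx ≈ 69.249 in⁴

Decompose the section into non-overlapping parts with the origin at the bottom-left of its bounding rectangle.
Flange: 8.4 × 0.9, A = 7.56 in², y = 0.45 in, Ī = 0.5103 in⁴.
Web: 0.55 × 7.6, A = 4.18 in², y = 4.7 in, Ī = 20.11973 in⁴.
Centroid: ȳ = ΣA·y / ΣA = 1.963203 in.
Transfer each piece to the horizontal centroidal axis using Ī + A·d² with d = y − 1.963203:
  flange: d = -1.513203 in → contributes +17.82106 in⁴
  web: d = 2.736797 in → contributes +51.42818 in⁴
Total I = 69.24924 in⁴.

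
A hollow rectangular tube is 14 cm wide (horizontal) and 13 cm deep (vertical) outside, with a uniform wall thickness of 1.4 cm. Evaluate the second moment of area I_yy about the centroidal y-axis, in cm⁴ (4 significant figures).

Break the section into simple shapes (no overlaps), measuring from the bottom-left corner of the bounding box.
Outer rectangle: 14 × 13, A = 182 cm², x = 7 cm, Ī = 2972.67 cm⁴.
Inner void (subtracted): 11.2 × 10.2, A = 114.24 cm², x = 7 cm, Ī = 1194.19 cm⁴.
By symmetry the centroid is at mid-width, x̄ = 7 cm.
All pieces are centred on the centroidal y-axis, so I = ΣĪ (holes subtracted) = 1778.48 cm⁴.

I_yy ≈ 1778 cm⁴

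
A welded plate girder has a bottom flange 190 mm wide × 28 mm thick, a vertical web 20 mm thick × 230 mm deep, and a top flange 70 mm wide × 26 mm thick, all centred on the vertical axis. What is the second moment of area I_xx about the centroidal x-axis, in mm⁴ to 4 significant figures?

Break the section into simple shapes (no overlaps), measuring from the bottom-left corner of the bounding box.
Bottom plate: 190 × 28, A = 5 320 mm², y = 14 mm, Ī = 347 573 mm⁴.
Web plate: 20 × 230, A = 4 600 mm², y = 143 mm, Ī = 20 278 333 mm⁴.
Top plate: 70 × 26, A = 1 820 mm², y = 271 mm, Ī = 102 527 mm⁴.
Centroid: ȳ = ΣA·y / ΣA = 104.387 mm.
Transfer each piece to the centroidal x-axis using Ī + A·d² with d = y − 104.387:
  bottom plate: d = -90.3867 mm → contributes +43 810 684 mm⁴
  web plate: d = 38.6133 mm → contributes +27 136 869 mm⁴
  top plate: d = 166.613 mm → contributes +50 625 704 mm⁴
Total I = 121 573 258 mm⁴.

I_xx ≈ 1.216 × 10⁸ mm⁴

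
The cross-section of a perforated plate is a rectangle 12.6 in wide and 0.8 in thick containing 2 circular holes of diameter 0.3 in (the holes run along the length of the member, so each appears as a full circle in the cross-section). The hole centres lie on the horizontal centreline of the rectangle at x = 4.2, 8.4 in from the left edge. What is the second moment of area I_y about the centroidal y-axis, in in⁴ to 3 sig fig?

Treat the section as a set of non-overlapping primitives; coordinates are from the bounding-box lower-left.
Plate: 12.6 × 0.8, A = 10.08 in², x = 6.3 in, Ī = 133.36 in⁴.
Hole 1 (subtracted): ⌀0.3, A = 0.070686 in², x = 4.2 in, Ī = 0.00039761 in⁴.
Hole 2 (subtracted): ⌀0.3, A = 0.070686 in², x = 8.4 in, Ī = 0.00039761 in⁴.
By symmetry the centroid is at mid-width, x̄ = 6.3 in.
Transfer each piece to the centroidal y-axis using Ī + A·d² with d = x − 6.3:
  plate: d = 0 in → contributes +133.36 in⁴
  hole 1: d = -2.1 in → contributes −0.31212 in⁴
  hole 2: d = 2.1 in → contributes −0.31212 in⁴
Total I = 132.73 in⁴.

I_y ≈ 133 in⁴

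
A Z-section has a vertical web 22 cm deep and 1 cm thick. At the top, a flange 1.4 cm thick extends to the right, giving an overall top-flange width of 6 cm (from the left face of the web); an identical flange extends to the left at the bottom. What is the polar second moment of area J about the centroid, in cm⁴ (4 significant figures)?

J ≈ 2532 cm⁴

Decompose the section into non-overlapping parts with the origin at the bottom-left of its bounding rectangle.
Web: 1 × 22, A = 22 cm², y = 11 cm, Ī = 887.333 cm⁴.
Top flange (beyond web): 5 × 1.4, A = 7 cm², y = 21.3 cm, Ī = 1.14333 cm⁴.
Bottom flange (beyond web): 5 × 1.4, A = 7 cm², y = 0.7 cm, Ī = 1.14333 cm⁴.
Centroid: ȳ = ΣA·y / ΣA = 11 cm.
Transfer each piece to the centroidal x-axis using Ī + A·d² with d = y − 11:
  web: d = 0 cm → contributes +887.333 cm⁴
  top flange (beyond web): d = 10.3 cm → contributes +743.773 cm⁴
  bottom flange (beyond web): d = -10.3 cm → contributes +743.773 cm⁴
Total I = 2374.88 cm⁴.
For the y-axis: x̄ = 5.5 cm.
Repeating about the centroidal y-axis gives I_y = 157 cm⁴.
Polar second moment: J = I_x + I_y = 2531.88 cm⁴.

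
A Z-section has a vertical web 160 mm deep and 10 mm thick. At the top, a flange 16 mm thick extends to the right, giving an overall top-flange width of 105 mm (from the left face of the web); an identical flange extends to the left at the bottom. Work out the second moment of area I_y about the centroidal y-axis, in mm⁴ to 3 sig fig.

Treat the section as a set of non-overlapping primitives; coordinates are from the bounding-box lower-left.
Web: 10 × 160, A = 1 600 mm², x = 100 mm, Ī = 13 333 mm⁴.
Top flange (beyond web): 95 × 16, A = 1 520 mm², x = 152.5 mm, Ī = 1 143 167 mm⁴.
Bottom flange (beyond web): 95 × 16, A = 1 520 mm², x = 47.5 mm, Ī = 1 143 167 mm⁴.
Centroid: x̄ = ΣA·x / ΣA = 100 mm.
Transfer each piece to the centroidal y-axis using Ī + A·d² with d = x − 100:
  web: d = 0 mm → contributes +13 333 mm⁴
  top flange (beyond web): d = 52.5 mm → contributes +5 332 667 mm⁴
  bottom flange (beyond web): d = -52.5 mm → contributes +5 332 667 mm⁴
Total I = 10 678 667 mm⁴.

I_y ≈ 1.07 × 10⁷ mm⁴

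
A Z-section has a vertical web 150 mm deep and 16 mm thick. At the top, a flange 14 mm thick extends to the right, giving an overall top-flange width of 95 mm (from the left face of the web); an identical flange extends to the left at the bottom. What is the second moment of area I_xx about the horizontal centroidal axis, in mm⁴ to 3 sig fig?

I_xx ≈ 1.48 × 10⁷ mm⁴

Split into non-overlapping primitives; take the origin at the lower-left of the bounding box.
Web: 16 × 150, A = 2 400 mm², y = 75 mm, Ī = 4 500 000 mm⁴.
Top flange (beyond web): 79 × 14, A = 1 106 mm², y = 143 mm, Ī = 18 065 mm⁴.
Bottom flange (beyond web): 79 × 14, A = 1 106 mm², y = 7 mm, Ī = 18 065 mm⁴.
Centroid: ȳ = ΣA·y / ΣA = 75 mm.
Transfer each piece to the horizontal centroidal axis using Ī + A·d² with d = y − 75:
  web: d = 0 mm → contributes +4 500 000 mm⁴
  top flange (beyond web): d = 68 mm → contributes +5 132 209 mm⁴
  bottom flange (beyond web): d = -68 mm → contributes +5 132 209 mm⁴
Total I = 14 764 417 mm⁴.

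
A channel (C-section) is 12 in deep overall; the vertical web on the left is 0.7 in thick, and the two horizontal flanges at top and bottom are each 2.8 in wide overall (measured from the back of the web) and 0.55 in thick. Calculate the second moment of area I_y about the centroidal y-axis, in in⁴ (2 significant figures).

I_y ≈ 4.7 in⁴

Split into non-overlapping primitives; take the origin at the lower-left of the bounding box.
Web: 0.7 × 12, A = 8.4 in², x = 0.35 in, Ī = 0.343 in⁴.
Top flange (beyond web): 2.1 × 0.55, A = 1.155 in², x = 1.75 in, Ī = 0.4245 in⁴.
Bottom flange (beyond web): 2.1 × 0.55, A = 1.155 in², x = 1.75 in, Ī = 0.4245 in⁴.
Centroid: x̄ = ΣA·x / ΣA = 0.652 in.
Transfer each piece to the centroidal y-axis using Ī + A·d² with d = x − 0.652:
  web: d = -0.302 in → contributes +1.109 in⁴
  top flange (beyond web): d = 1.098 in → contributes +1.817 in⁴
  bottom flange (beyond web): d = 1.098 in → contributes +1.817 in⁴
Total I = 4.743 in⁴.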